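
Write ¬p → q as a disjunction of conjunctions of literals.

¬p → q
= ¬¬p ∨ q   — eliminate →
= p ∨ q   — double negation

p ∨ q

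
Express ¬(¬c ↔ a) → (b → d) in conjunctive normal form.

(c ∨ a ∨ ¬b ∨ d) ∧ (¬a ∨ ¬c ∨ ¬b ∨ d)

¬(¬c ↔ a) → (b → d)
≡ ¬¬(¬c ↔ a) ∨ (b → d)   — eliminate →
≡ ¬¬((¬c → a) ∧ (a → ¬c)) ∨ (b → d)   — eliminate ↔
≡ ¬¬((¬¬c ∨ a) ∧ (a → ¬c)) ∨ (b → d)   — eliminate →
≡ ¬¬((¬¬c ∨ a) ∧ (¬a ∨ ¬c)) ∨ (b → d)   — eliminate →
≡ ¬¬((¬¬c ∨ a) ∧ (¬a ∨ ¬c)) ∨ ¬b ∨ d   — eliminate →
≡ ((¬¬c ∨ a) ∧ (¬a ∨ ¬c)) ∨ ¬b ∨ d   — double negation
≡ ((c ∨ a) ∧ (¬a ∨ ¬c)) ∨ ¬b ∨ d   — double negation
≡ (c ∨ a ∨ ¬b ∨ d) ∧ (¬a ∨ ¬c ∨ ¬b ∨ d)   — distribute ∨ over ∧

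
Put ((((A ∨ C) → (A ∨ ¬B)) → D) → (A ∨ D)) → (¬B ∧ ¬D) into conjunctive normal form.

(A ∨ C ∨ D ∨ ¬B) ∧ (¬A ∨ ¬B) ∧ ¬D

((((A ∨ C) → (A ∨ ¬B)) → D) → (A ∨ D)) → (¬B ∧ ¬D)
≡ ¬((((A ∨ C) → (A ∨ ¬B)) → D) → (A ∨ D)) ∨ (¬B ∧ ¬D)   [eliminate →]
≡ ¬(¬(((A ∨ C) → (A ∨ ¬B)) → D) ∨ A ∨ D) ∨ (¬B ∧ ¬D)   [eliminate →]
≡ ¬(¬(¬((A ∨ C) → (A ∨ ¬B)) ∨ D) ∨ A ∨ D) ∨ (¬B ∧ ¬D)   [eliminate →]
≡ ¬(¬(¬(¬(A ∨ C) ∨ A ∨ ¬B) ∨ D) ∨ A ∨ D) ∨ (¬B ∧ ¬D)   [eliminate →]
≡ (¬¬(¬(¬(A ∨ C) ∨ A ∨ ¬B) ∨ D) ∧ ¬A ∧ ¬D) ∨ (¬B ∧ ¬D)   [De Morgan]
≡ ((¬(¬(A ∨ C) ∨ A ∨ ¬B) ∨ D) ∧ ¬A ∧ ¬D) ∨ (¬B ∧ ¬D)   [double negation]
≡ (((¬¬(A ∨ C) ∧ ¬A ∧ ¬¬B) ∨ D) ∧ ¬A ∧ ¬D) ∨ (¬B ∧ ¬D)   [De Morgan]
≡ ((((A ∨ C) ∧ ¬A ∧ ¬¬B) ∨ D) ∧ ¬A ∧ ¬D) ∨ (¬B ∧ ¬D)   [double negation]
≡ ((((A ∨ C) ∧ ¬A ∧ B) ∨ D) ∧ ¬A ∧ ¬D) ∨ (¬B ∧ ¬D)   [double negation]
≡ (A ∨ C ∨ D ∨ ¬B) ∧ (A ∨ C ∨ D ∨ ¬D) ∧ (¬A ∨ D ∨ ¬B) ∧ (¬A ∨ D ∨ ¬D) ∧ (B ∨ D ∨ ¬B) ∧ (B ∨ D ∨ ¬D) ∧ (¬A ∨ ¬B) ∧ (¬A ∨ ¬D) ∧ (¬D ∨ ¬B) ∧ (¬D ∨ ¬D)   [distribute ∨ over ∧]
≡ (A ∨ C ∨ D ∨ ¬B) ∧ (¬A ∨ ¬B) ∧ ¬D   [simplify]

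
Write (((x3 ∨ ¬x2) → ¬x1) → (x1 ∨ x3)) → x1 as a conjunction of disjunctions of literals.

(((x3 ∨ ¬x2) → ¬x1) → (x1 ∨ x3)) → x1
⇔ ¬(((x3 ∨ ¬x2) → ¬x1) → (x1 ∨ x3)) ∨ x1   — eliminate →
⇔ ¬(¬((x3 ∨ ¬x2) → ¬x1) ∨ x1 ∨ x3) ∨ x1   — eliminate →
⇔ ¬(¬(¬(x3 ∨ ¬x2) ∨ ¬x1) ∨ x1 ∨ x3) ∨ x1   — eliminate →
⇔ (¬¬(¬(x3 ∨ ¬x2) ∨ ¬x1) ∧ ¬x1 ∧ ¬x3) ∨ x1   — De Morgan
⇔ ((¬(x3 ∨ ¬x2) ∨ ¬x1) ∧ ¬x1 ∧ ¬x3) ∨ x1   — double negation
⇔ (((¬x3 ∧ ¬¬x2) ∨ ¬x1) ∧ ¬x1 ∧ ¬x3) ∨ x1   — De Morgan
⇔ (((¬x3 ∧ x2) ∨ ¬x1) ∧ ¬x1 ∧ ¬x3) ∨ x1   — double negation
⇔ (¬x3 ∨ ¬x1 ∨ x1) ∧ (x2 ∨ ¬x1 ∨ x1) ∧ (¬x1 ∨ x1) ∧ (¬x3 ∨ x1)   — distribute ∨ over ∧
⇔ ¬x3 ∨ x1   — simplify

¬x3 ∨ x1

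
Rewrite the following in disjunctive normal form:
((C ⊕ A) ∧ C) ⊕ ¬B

((C ⊕ A) ∧ C) ⊕ ¬B
= ((C ⊕ A) ∧ C ∧ ¬¬B) ∨ (¬((C ⊕ A) ∧ C) ∧ ¬B)   [expand ⊕]
= (((C ∧ ¬A) ∨ (¬C ∧ A)) ∧ C ∧ ¬¬B) ∨ (¬((C ⊕ A) ∧ C) ∧ ¬B)   [expand ⊕]
= (((C ∧ ¬A) ∨ (¬C ∧ A)) ∧ C ∧ ¬¬B) ∨ (¬(((C ∧ ¬A) ∨ (¬C ∧ A)) ∧ C) ∧ ¬B)   [expand ⊕]
= (((C ∧ ¬A) ∨ (¬C ∧ A)) ∧ C ∧ B) ∨ (¬(((C ∧ ¬A) ∨ (¬C ∧ A)) ∧ C) ∧ ¬B)   [double negation]
= (((C ∧ ¬A) ∨ (¬C ∧ A)) ∧ C ∧ B) ∨ ((¬((C ∧ ¬A) ∨ (¬C ∧ A)) ∨ ¬C) ∧ ¬B)   [De Morgan]
= (((C ∧ ¬A) ∨ (¬C ∧ A)) ∧ C ∧ B) ∨ (((¬(C ∧ ¬A) ∧ ¬(¬C ∧ A)) ∨ ¬C) ∧ ¬B)   [De Morgan]
= (((C ∧ ¬A) ∨ (¬C ∧ A)) ∧ C ∧ B) ∨ ((((¬C ∨ ¬¬A) ∧ ¬(¬C ∧ A)) ∨ ¬C) ∧ ¬B)   [De Morgan]
= (((C ∧ ¬A) ∨ (¬C ∧ A)) ∧ C ∧ B) ∨ ((((¬C ∨ A) ∧ ¬(¬C ∧ A)) ∨ ¬C) ∧ ¬B)   [double negation]
= (((C ∧ ¬A) ∨ (¬C ∧ A)) ∧ C ∧ B) ∨ ((((¬C ∨ A) ∧ (¬¬C ∨ ¬A)) ∨ ¬C) ∧ ¬B)   [De Morgan]
= (((C ∧ ¬A) ∨ (¬C ∧ A)) ∧ C ∧ B) ∨ ((((¬C ∨ A) ∧ (C ∨ ¬A)) ∨ ¬C) ∧ ¬B)   [double negation]
= (C ∧ ¬A ∧ C ∧ B) ∨ (¬C ∧ A ∧ C ∧ B) ∨ (¬C ∧ C ∧ ¬B) ∨ (¬C ∧ ¬A ∧ ¬B) ∨ (A ∧ C ∧ ¬B) ∨ (A ∧ ¬A ∧ ¬B) ∨ (¬C ∧ ¬B)   [distribute ∧ over ∨]
= (C ∧ ¬A ∧ B) ∨ (A ∧ C ∧ ¬B) ∨ (¬C ∧ ¬B)   [simplify]

(C ∧ ¬A ∧ B) ∨ (A ∧ C ∧ ¬B) ∨ (¬C ∧ ¬B)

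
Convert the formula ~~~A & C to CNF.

~~~A & C
= ~A & C

~A & C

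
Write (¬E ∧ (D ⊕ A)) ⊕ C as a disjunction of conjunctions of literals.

(¬E ∧ (D ⊕ A)) ⊕ C
⇔ (¬E ∧ (D ⊕ A) ∧ ¬C) ∨ (¬(¬E ∧ (D ⊕ A)) ∧ C)   [expand ⊕]
⇔ (¬E ∧ ((D ∧ ¬A) ∨ (¬D ∧ A)) ∧ ¬C) ∨ (¬(¬E ∧ (D ⊕ A)) ∧ C)   [expand ⊕]
⇔ (¬E ∧ ((D ∧ ¬A) ∨ (¬D ∧ A)) ∧ ¬C) ∨ (¬(¬E ∧ ((D ∧ ¬A) ∨ (¬D ∧ A))) ∧ C)   [expand ⊕]
⇔ (¬E ∧ ((D ∧ ¬A) ∨ (¬D ∧ A)) ∧ ¬C) ∨ ((¬¬E ∨ ¬((D ∧ ¬A) ∨ (¬D ∧ A))) ∧ C)   [De Morgan]
⇔ (¬E ∧ ((D ∧ ¬A) ∨ (¬D ∧ A)) ∧ ¬C) ∨ ((E ∨ ¬((D ∧ ¬A) ∨ (¬D ∧ A))) ∧ C)   [double negation]
⇔ (¬E ∧ ((D ∧ ¬A) ∨ (¬D ∧ A)) ∧ ¬C) ∨ ((E ∨ (¬(D ∧ ¬A) ∧ ¬(¬D ∧ A))) ∧ C)   [De Morgan]
⇔ (¬E ∧ ((D ∧ ¬A) ∨ (¬D ∧ A)) ∧ ¬C) ∨ ((E ∨ ((¬D ∨ ¬¬A) ∧ ¬(¬D ∧ A))) ∧ C)   [De Morgan]
⇔ (¬E ∧ ((D ∧ ¬A) ∨ (¬D ∧ A)) ∧ ¬C) ∨ ((E ∨ ((¬D ∨ A) ∧ ¬(¬D ∧ A))) ∧ C)   [double negation]
⇔ (¬E ∧ ((D ∧ ¬A) ∨ (¬D ∧ A)) ∧ ¬C) ∨ ((E ∨ ((¬D ∨ A) ∧ (¬¬D ∨ ¬A))) ∧ C)   [De Morgan]
⇔ (¬E ∧ ((D ∧ ¬A) ∨ (¬D ∧ A)) ∧ ¬C) ∨ ((E ∨ ((¬D ∨ A) ∧ (D ∨ ¬A))) ∧ C)   [double negation]
⇔ (¬E ∧ D ∧ ¬A ∧ ¬C) ∨ (¬E ∧ ¬D ∧ A ∧ ¬C) ∨ (E ∧ C) ∨ (¬D ∧ D ∧ C) ∨ (¬D ∧ ¬A ∧ C) ∨ (A ∧ D ∧ C) ∨ (A ∧ ¬A ∧ C)   [distribute ∧ over ∨]
⇔ (¬E ∧ D ∧ ¬A ∧ ¬C) ∨ (¬E ∧ ¬D ∧ A ∧ ¬C) ∨ (E ∧ C) ∨ (¬D ∧ ¬A ∧ C) ∨ (A ∧ D ∧ C)   [simplify]

(¬E ∧ D ∧ ¬A ∧ ¬C) ∨ (¬E ∧ ¬D ∧ A ∧ ¬C) ∨ (E ∧ C) ∨ (¬D ∧ ¬A ∧ C) ∨ (A ∧ D ∧ C)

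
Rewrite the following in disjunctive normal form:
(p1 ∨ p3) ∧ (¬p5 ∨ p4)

(p1 ∨ p3) ∧ (¬p5 ∨ p4)
= (p1 ∧ ¬p5) ∨ (p1 ∧ p4) ∨ (p3 ∧ ¬p5) ∨ (p3 ∧ p4)   (distribute ∧ over ∨)

(p1 ∧ ¬p5) ∨ (p1 ∧ p4) ∨ (p3 ∧ ¬p5) ∨ (p3 ∧ p4)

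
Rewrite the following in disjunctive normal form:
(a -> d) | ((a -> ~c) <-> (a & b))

(a -> d) | ((a -> ~c) <-> (a & b))
= ~a | d | ((a -> ~c) <-> (a & b))
= ~a | d | (((a -> ~c) -> (a & b)) & ((a & b) -> (a -> ~c)))
= ~a | d | ((~(a -> ~c) | (a & b)) & ((a & b) -> (a -> ~c)))
= ~a | d | ((~(~a | ~c) | (a & b)) & ((a & b) -> (a -> ~c)))
= ~a | d | ((~(~a | ~c) | (a & b)) & (~(a & b) | (a -> ~c)))
= ~a | d | ((~(~a | ~c) | (a & b)) & (~(a & b) | ~a | ~c))
= ~a | d | (((~~a & ~~c) | (a & b)) & (~(a & b) | ~a | ~c))
= ~a | d | (((a & ~~c) | (a & b)) & (~(a & b) | ~a | ~c))
= ~a | d | (((a & c) | (a & b)) & (~(a & b) | ~a | ~c))
= ~a | d | (((a & c) | (a & b)) & (~a | ~b | ~a | ~c))
= ~a | d | (a & c & ~a) | (a & c & ~b) | (a & c & ~a) | (a & c & ~c) | (a & b & ~a) | (a & b & ~b) | (a & b & ~a) | (a & b & ~c)
= ~a | d | (a & c & ~b) | (a & b & ~c)

~a | d | (a & c & ~b) | (a & b & ~c)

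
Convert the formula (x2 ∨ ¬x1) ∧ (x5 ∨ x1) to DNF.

(x2 ∧ x5) ∨ (x2 ∧ x1) ∨ (¬x1 ∧ x5)

(x2 ∨ ¬x1) ∧ (x5 ∨ x1)
≡ (x2 ∧ x5) ∨ (x2 ∧ x1) ∨ (¬x1 ∧ x5) ∨ (¬x1 ∧ x1)   (distribute ∧ over ∨)
≡ (x2 ∧ x5) ∨ (x2 ∧ x1) ∨ (¬x1 ∧ x5)   (simplify)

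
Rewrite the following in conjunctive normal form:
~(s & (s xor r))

~s | r

~(s & (s xor r))
≡ ~(s & (s | r) & ~(s & r))   — expand xor
≡ ~s | ~(s | r) | ~~(s & r)   — De Morgan
≡ ~s | (~s & ~r) | ~~(s & r)   — De Morgan
≡ ~s | (~s & ~r) | (s & r)   — double negation
≡ (~s | ~s | s) & (~s | ~s | r) & (~s | ~r | s) & (~s | ~r | r)   — distribute | over &
≡ ~s | r   — simplify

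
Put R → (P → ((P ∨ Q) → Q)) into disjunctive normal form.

¬R ∨ ¬P ∨ Q

R → (P → ((P ∨ Q) → Q))
≡ ¬R ∨ (P → ((P ∨ Q) → Q))   [eliminate →]
≡ ¬R ∨ ¬P ∨ ((P ∨ Q) → Q)   [eliminate →]
≡ ¬R ∨ ¬P ∨ ¬(P ∨ Q) ∨ Q   [eliminate →]
≡ ¬R ∨ ¬P ∨ (¬P ∧ ¬Q) ∨ Q   [De Morgan]
≡ ¬R ∨ ¬P ∨ Q   [simplify]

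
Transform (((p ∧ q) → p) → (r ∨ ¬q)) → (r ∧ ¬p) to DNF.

(((p ∧ q) → p) → (r ∨ ¬q)) → (r ∧ ¬p)
⇔ ¬(((p ∧ q) → p) → (r ∨ ¬q)) ∨ (r ∧ ¬p)   [eliminate →]
⇔ ¬(¬((p ∧ q) → p) ∨ r ∨ ¬q) ∨ (r ∧ ¬p)   [eliminate →]
⇔ ¬(¬(¬(p ∧ q) ∨ p) ∨ r ∨ ¬q) ∨ (r ∧ ¬p)   [eliminate →]
⇔ (¬¬(¬(p ∧ q) ∨ p) ∧ ¬r ∧ ¬¬q) ∨ (r ∧ ¬p)   [De Morgan]
⇔ ((¬(p ∧ q) ∨ p) ∧ ¬r ∧ ¬¬q) ∨ (r ∧ ¬p)   [double negation]
⇔ ((¬p ∨ ¬q ∨ p) ∧ ¬r ∧ ¬¬q) ∨ (r ∧ ¬p)   [De Morgan]
⇔ ((¬p ∨ ¬q ∨ p) ∧ ¬r ∧ q) ∨ (r ∧ ¬p)   [double negation]
⇔ (¬p ∧ ¬r ∧ q) ∨ (¬q ∧ ¬r ∧ q) ∨ (p ∧ ¬r ∧ q) ∨ (r ∧ ¬p)   [distribute ∧ over ∨]
⇔ (¬p ∧ ¬r ∧ q) ∨ (p ∧ ¬r ∧ q) ∨ (r ∧ ¬p)   [simplify]

(¬p ∧ ¬r ∧ q) ∨ (p ∧ ¬r ∧ q) ∨ (r ∧ ¬p)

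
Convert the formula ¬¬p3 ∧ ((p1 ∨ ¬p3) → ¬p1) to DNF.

p3 ∧ ¬p1

¬¬p3 ∧ ((p1 ∨ ¬p3) → ¬p1)
= ¬¬p3 ∧ (¬(p1 ∨ ¬p3) ∨ ¬p1)   (eliminate →)
= p3 ∧ (¬(p1 ∨ ¬p3) ∨ ¬p1)   (double negation)
= p3 ∧ ((¬p1 ∧ ¬¬p3) ∨ ¬p1)   (De Morgan)
= p3 ∧ ((¬p1 ∧ p3) ∨ ¬p1)   (double negation)
= (p3 ∧ ¬p1 ∧ p3) ∨ (p3 ∧ ¬p1)   (distribute ∧ over ∨)
= p3 ∧ ¬p1   (simplify)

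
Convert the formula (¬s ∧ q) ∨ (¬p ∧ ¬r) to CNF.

(¬s ∨ ¬p) ∧ (¬s ∨ ¬r) ∧ (q ∨ ¬p) ∧ (q ∨ ¬r)

(¬s ∧ q) ∨ (¬p ∧ ¬r)
≡ (¬s ∨ ¬p) ∧ (¬s ∨ ¬r) ∧ (q ∨ ¬p) ∧ (q ∨ ¬r)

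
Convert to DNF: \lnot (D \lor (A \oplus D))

\lnot (D \lor (A \oplus D))
⇔ \lnot (D \lor (A \land \lnot D) \lor (\lnot A \land D))   [expand \oplus]
⇔ \lnot D \land \lnot (A \land \lnot D) \land \lnot (\lnot A \land D)   [De Morgan]
⇔ \lnot D \land (\lnot A \lor \lnot \lnot D) \land \lnot (\lnot A \land D)   [De Morgan]
⇔ \lnot D \land (\lnot A \lor D) \land \lnot (\lnot A \land D)   [double negation]
⇔ \lnot D \land (\lnot A \lor D) \land (\lnot \lnot A \lor \lnot D)   [De Morgan]
⇔ \lnot D \land (\lnot A \lor D) \land (A \lor \lnot D)   [double negation]
⇔ (\lnot D \land \lnot A \land A) \lor (\lnot D \land \lnot A \land \lnot D) \lor (\lnot D \land D \land A) \lor (\lnot D \land D \land \lnot D)   [distribute \land over \lor]
⇔ \lnot D \land \lnot A   [simplify]

\lnot D \land \lnot A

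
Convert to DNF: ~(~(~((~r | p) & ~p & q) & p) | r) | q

~(~(~((~r | p) & ~p & q) & p) | r) | q
⇔ (~~(~((~r | p) & ~p & q) & p) & ~r) | q   [De Morgan]
⇔ (~((~r | p) & ~p & q) & p & ~r) | q   [double negation]
⇔ ((~(~r | p) | ~~p | ~q) & p & ~r) | q   [De Morgan]
⇔ (((~~r & ~p) | ~~p | ~q) & p & ~r) | q   [De Morgan]
⇔ (((r & ~p) | ~~p | ~q) & p & ~r) | q   [double negation]
⇔ (((r & ~p) | p | ~q) & p & ~r) | q   [double negation]
⇔ (r & ~p & p & ~r) | (p & p & ~r) | (~q & p & ~r) | q   [distribute & over |]
⇔ (p & ~r) | q   [simplify]

(p & ~r) | q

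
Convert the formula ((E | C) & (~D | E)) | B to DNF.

E | (C & ~D) | B

((E | C) & (~D | E)) | B
≡ (E & ~D) | (E & E) | (C & ~D) | (C & E) | B   (distribute & over |)
≡ E | (C & ~D) | B   (simplify)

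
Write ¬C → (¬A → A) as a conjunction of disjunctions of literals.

¬C → (¬A → A)
⇔ ¬¬C ∨ (¬A → A)   (eliminate →)
⇔ ¬¬C ∨ ¬¬A ∨ A   (eliminate →)
⇔ C ∨ ¬¬A ∨ A   (double negation)
⇔ C ∨ A ∨ A   (double negation)
⇔ C ∨ A   (simplify)

C ∨ A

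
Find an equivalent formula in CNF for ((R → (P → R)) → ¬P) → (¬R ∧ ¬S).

(P ∨ ¬R) ∧ (P ∨ ¬S)

((R → (P → R)) → ¬P) → (¬R ∧ ¬S)
= ¬((R → (P → R)) → ¬P) ∨ (¬R ∧ ¬S)   (eliminate →)
= ¬(¬(R → (P → R)) ∨ ¬P) ∨ (¬R ∧ ¬S)   (eliminate →)
= ¬(¬(¬R ∨ (P → R)) ∨ ¬P) ∨ (¬R ∧ ¬S)   (eliminate →)
= ¬(¬(¬R ∨ ¬P ∨ R) ∨ ¬P) ∨ (¬R ∧ ¬S)   (eliminate →)
= (¬¬(¬R ∨ ¬P ∨ R) ∧ ¬¬P) ∨ (¬R ∧ ¬S)   (De Morgan)
= ((¬R ∨ ¬P ∨ R) ∧ ¬¬P) ∨ (¬R ∧ ¬S)   (double negation)
= ((¬R ∨ ¬P ∨ R) ∧ P) ∨ (¬R ∧ ¬S)   (double negation)
= (¬R ∨ ¬P ∨ R ∨ ¬R) ∧ (¬R ∨ ¬P ∨ R ∨ ¬S) ∧ (P ∨ ¬R) ∧ (P ∨ ¬S)   (distribute ∨ over ∧)
= (P ∨ ¬R) ∧ (P ∨ ¬S)   (simplify)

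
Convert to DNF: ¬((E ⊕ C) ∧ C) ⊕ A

(C ∧ E ∧ ¬A) ∨ (¬C ∧ ¬A) ∨ (¬E ∧ C ∧ A)

¬((E ⊕ C) ∧ C) ⊕ A
= (¬((E ⊕ C) ∧ C) ∧ ¬A) ∨ (¬¬((E ⊕ C) ∧ C) ∧ A)   (expand ⊕)
= (¬(((E ∧ ¬C) ∨ (¬E ∧ C)) ∧ C) ∧ ¬A) ∨ (¬¬((E ⊕ C) ∧ C) ∧ A)   (expand ⊕)
= (¬(((E ∧ ¬C) ∨ (¬E ∧ C)) ∧ C) ∧ ¬A) ∨ (¬¬(((E ∧ ¬C) ∨ (¬E ∧ C)) ∧ C) ∧ A)   (expand ⊕)
= ((¬((E ∧ ¬C) ∨ (¬E ∧ C)) ∨ ¬C) ∧ ¬A) ∨ (¬¬(((E ∧ ¬C) ∨ (¬E ∧ C)) ∧ C) ∧ A)   (De Morgan)
= (((¬(E ∧ ¬C) ∧ ¬(¬E ∧ C)) ∨ ¬C) ∧ ¬A) ∨ (¬¬(((E ∧ ¬C) ∨ (¬E ∧ C)) ∧ C) ∧ A)   (De Morgan)
= ((((¬E ∨ ¬¬C) ∧ ¬(¬E ∧ C)) ∨ ¬C) ∧ ¬A) ∨ (¬¬(((E ∧ ¬C) ∨ (¬E ∧ C)) ∧ C) ∧ A)   (De Morgan)
= ((((¬E ∨ C) ∧ ¬(¬E ∧ C)) ∨ ¬C) ∧ ¬A) ∨ (¬¬(((E ∧ ¬C) ∨ (¬E ∧ C)) ∧ C) ∧ A)   (double negation)
= ((((¬E ∨ C) ∧ (¬¬E ∨ ¬C)) ∨ ¬C) ∧ ¬A) ∨ (¬¬(((E ∧ ¬C) ∨ (¬E ∧ C)) ∧ C) ∧ A)   (De Morgan)
= ((((¬E ∨ C) ∧ (E ∨ ¬C)) ∨ ¬C) ∧ ¬A) ∨ (¬¬(((E ∧ ¬C) ∨ (¬E ∧ C)) ∧ C) ∧ A)   (double negation)
= ((((¬E ∨ C) ∧ (E ∨ ¬C)) ∨ ¬C) ∧ ¬A) ∨ (((E ∧ ¬C) ∨ (¬E ∧ C)) ∧ C ∧ A)   (double negation)
= (¬E ∧ E ∧ ¬A) ∨ (¬E ∧ ¬C ∧ ¬A) ∨ (C ∧ E ∧ ¬A) ∨ (C ∧ ¬C ∧ ¬A) ∨ (¬C ∧ ¬A) ∨ (E ∧ ¬C ∧ C ∧ A) ∨ (¬E ∧ C ∧ C ∧ A)   (distribute ∧ over ∨)
= (C ∧ E ∧ ¬A) ∨ (¬C ∧ ¬A) ∨ (¬E ∧ C ∧ A)   (simplify)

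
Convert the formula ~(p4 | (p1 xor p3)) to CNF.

~p4 & (~p1 | p3) & (~p3 | p1)

~(p4 | (p1 xor p3))
≡ ~(p4 | ((p1 | p3) & ~(p1 & p3)))   — expand xor
≡ ~p4 & ~((p1 | p3) & ~(p1 & p3))   — De Morgan
≡ ~p4 & (~(p1 | p3) | ~~(p1 & p3))   — De Morgan
≡ ~p4 & ((~p1 & ~p3) | ~~(p1 & p3))   — De Morgan
≡ ~p4 & ((~p1 & ~p3) | (p1 & p3))   — double negation
≡ ~p4 & (~p1 | p1) & (~p1 | p3) & (~p3 | p1) & (~p3 | p3)   — distribute | over &
≡ ~p4 & (~p1 | p3) & (~p3 | p1)   — simplify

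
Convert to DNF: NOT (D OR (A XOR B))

(NOT D AND NOT A AND NOT B) OR (NOT D AND B AND A)

NOT (D OR (A XOR B))
⇔ NOT (D OR (A AND NOT B) OR (NOT A AND B))   [expand XOR]
⇔ NOT D AND NOT (A AND NOT B) AND NOT (NOT A AND B)   [De Morgan]
⇔ NOT D AND (NOT A OR NOT NOT B) AND NOT (NOT A AND B)   [De Morgan]
⇔ NOT D AND (NOT A OR B) AND NOT (NOT A AND B)   [double negation]
⇔ NOT D AND (NOT A OR B) AND (NOT NOT A OR NOT B)   [De Morgan]
⇔ NOT D AND (NOT A OR B) AND (A OR NOT B)   [double negation]
⇔ (NOT D AND NOT A AND A) OR (NOT D AND NOT A AND NOT B) OR (NOT D AND B AND A) OR (NOT D AND B AND NOT B)   [distribute AND over OR]
⇔ (NOT D AND NOT A AND NOT B) OR (NOT D AND B AND A)   [simplify]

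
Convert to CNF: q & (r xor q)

q & (~r | ~q)

q & (r xor q)
≡ q & (r | q) & ~(r & q)   [expand xor]
≡ q & (r | q) & (~r | ~q)   [De Morgan]
≡ q & (~r | ~q)   [simplify]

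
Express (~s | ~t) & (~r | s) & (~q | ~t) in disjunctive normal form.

(~s & ~r & ~q) | (~t & ~r) | (~t & s)

(~s | ~t) & (~r | s) & (~q | ~t)
= (~s & ~r & ~q) | (~s & ~r & ~t) | (~s & s & ~q) | (~s & s & ~t) | (~t & ~r & ~q) | (~t & ~r & ~t) | (~t & s & ~q) | (~t & s & ~t)   — distribute & over |
= (~s & ~r & ~q) | (~t & ~r) | (~t & s)   — simplify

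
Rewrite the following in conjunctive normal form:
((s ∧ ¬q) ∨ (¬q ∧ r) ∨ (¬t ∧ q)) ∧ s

((s ∧ ¬q) ∨ (¬q ∧ r) ∨ (¬t ∧ q)) ∧ s
≡ (s ∨ ¬q ∨ ¬t) ∧ (s ∨ ¬q ∨ q) ∧ (s ∨ r ∨ ¬t) ∧ (s ∨ r ∨ q) ∧ (¬q ∨ ¬q ∨ ¬t) ∧ (¬q ∨ ¬q ∨ q) ∧ (¬q ∨ r ∨ ¬t) ∧ (¬q ∨ r ∨ q) ∧ s   — distribute ∨ over ∧
≡ (¬q ∨ ¬t) ∧ s   — simplify

(¬q ∨ ¬t) ∧ s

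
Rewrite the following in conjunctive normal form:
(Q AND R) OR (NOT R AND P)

(Q OR NOT R) AND (Q OR P) AND (R OR P)

(Q AND R) OR (NOT R AND P)
≡ (Q OR NOT R) AND (Q OR P) AND (R OR NOT R) AND (R OR P)   [distribute OR over AND]
≡ (Q OR NOT R) AND (Q OR P) AND (R OR P)   [simplify]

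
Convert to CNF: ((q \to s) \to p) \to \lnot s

((q \to s) \to p) \to \lnot s
≡ \lnot ((q \to s) \to p) \lor \lnot s   [eliminate \to]
≡ \lnot (\lnot (q \to s) \lor p) \lor \lnot s   [eliminate \to]
≡ \lnot (\lnot (\lnot q \lor s) \lor p) \lor \lnot s   [eliminate \to]
≡ (\lnot \lnot (\lnot q \lor s) \land \lnot p) \lor \lnot s   [De Morgan]
≡ ((\lnot q \lor s) \land \lnot p) \lor \lnot s   [double negation]
≡ (\lnot q \lor s \lor \lnot s) \land (\lnot p \lor \lnot s)   [distribute \lor over \land]
≡ \lnot p \lor \lnot s   [simplify]

\lnot p \lor \lnot s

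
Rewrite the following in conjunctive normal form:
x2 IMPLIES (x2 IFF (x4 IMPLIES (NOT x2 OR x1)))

NOT x2 OR NOT x4 OR x1

x2 IMPLIES (x2 IFF (x4 IMPLIES (NOT x2 OR x1)))
≡ NOT x2 OR (x2 IFF (x4 IMPLIES (NOT x2 OR x1)))   (eliminate IMPLIES)
≡ NOT x2 OR ((x2 IMPLIES (x4 IMPLIES (NOT x2 OR x1))) AND ((x4 IMPLIES (NOT x2 OR x1)) IMPLIES x2))   (eliminate IFF)
≡ NOT x2 OR ((NOT x2 OR (x4 IMPLIES (NOT x2 OR x1))) AND ((x4 IMPLIES (NOT x2 OR x1)) IMPLIES x2))   (eliminate IMPLIES)
≡ NOT x2 OR ((NOT x2 OR NOT x4 OR NOT x2 OR x1) AND ((x4 IMPLIES (NOT x2 OR x1)) IMPLIES x2))   (eliminate IMPLIES)
≡ NOT x2 OR ((NOT x2 OR NOT x4 OR NOT x2 OR x1) AND (NOT (x4 IMPLIES (NOT x2 OR x1)) OR x2))   (eliminate IMPLIES)
≡ NOT x2 OR ((NOT x2 OR NOT x4 OR NOT x2 OR x1) AND (NOT (NOT x4 OR NOT x2 OR x1) OR x2))   (eliminate IMPLIES)
≡ NOT x2 OR ((NOT x2 OR NOT x4 OR NOT x2 OR x1) AND ((NOT NOT x4 AND NOT NOT x2 AND NOT x1) OR x2))   (De Morgan)
≡ NOT x2 OR ((NOT x2 OR NOT x4 OR NOT x2 OR x1) AND ((x4 AND NOT NOT x2 AND NOT x1) OR x2))   (double negation)
≡ NOT x2 OR ((NOT x2 OR NOT x4 OR NOT x2 OR x1) AND ((x4 AND x2 AND NOT x1) OR x2))   (double negation)
≡ (NOT x2 OR NOT x2 OR NOT x4 OR NOT x2 OR x1) AND (NOT x2 OR x4 OR x2) AND (NOT x2 OR x2 OR x2) AND (NOT x2 OR NOT x1 OR x2)   (distribute OR over AND)
≡ NOT x2 OR NOT x4 OR x1   (simplify)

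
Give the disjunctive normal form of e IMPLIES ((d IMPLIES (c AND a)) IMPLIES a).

e IMPLIES ((d IMPLIES (c AND a)) IMPLIES a)
≡ NOT e OR ((d IMPLIES (c AND a)) IMPLIES a)   (eliminate IMPLIES)
≡ NOT e OR NOT (d IMPLIES (c AND a)) OR a   (eliminate IMPLIES)
≡ NOT e OR NOT (NOT d OR (c AND a)) OR a   (eliminate IMPLIES)
≡ NOT e OR (NOT NOT d AND NOT (c AND a)) OR a   (De Morgan)
≡ NOT e OR (d AND NOT (c AND a)) OR a   (double negation)
≡ NOT e OR (d AND (NOT c OR NOT a)) OR a   (De Morgan)
≡ NOT e OR (d AND NOT c) OR (d AND NOT a) OR a   (distribute AND over OR)

NOT e OR (d AND NOT c) OR (d AND NOT a) OR a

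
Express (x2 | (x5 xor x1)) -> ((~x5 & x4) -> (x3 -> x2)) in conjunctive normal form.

~x1 | x5 | ~x4 | ~x3 | x2

(x2 | (x5 xor x1)) -> ((~x5 & x4) -> (x3 -> x2))
⇔ ~(x2 | (x5 xor x1)) | ((~x5 & x4) -> (x3 -> x2))
⇔ ~(x2 | ((x5 | x1) & ~(x5 & x1))) | ((~x5 & x4) -> (x3 -> x2))
⇔ ~(x2 | ((x5 | x1) & ~(x5 & x1))) | ~(~x5 & x4) | (x3 -> x2)
⇔ ~(x2 | ((x5 | x1) & ~(x5 & x1))) | ~(~x5 & x4) | ~x3 | x2
⇔ (~x2 & ~((x5 | x1) & ~(x5 & x1))) | ~(~x5 & x4) | ~x3 | x2
⇔ (~x2 & (~(x5 | x1) | ~~(x5 & x1))) | ~(~x5 & x4) | ~x3 | x2
⇔ (~x2 & ((~x5 & ~x1) | ~~(x5 & x1))) | ~(~x5 & x4) | ~x3 | x2
⇔ (~x2 & ((~x5 & ~x1) | (x5 & x1))) | ~(~x5 & x4) | ~x3 | x2
⇔ (~x2 & ((~x5 & ~x1) | (x5 & x1))) | ~~x5 | ~x4 | ~x3 | x2
⇔ (~x2 & ((~x5 & ~x1) | (x5 & x1))) | x5 | ~x4 | ~x3 | x2
⇔ (~x2 | x5 | ~x4 | ~x3 | x2) & (~x5 | x5 | x5 | ~x4 | ~x3 | x2) & (~x5 | x1 | x5 | ~x4 | ~x3 | x2) & (~x1 | x5 | x5 | ~x4 | ~x3 | x2) & (~x1 | x1 | x5 | ~x4 | ~x3 | x2)
⇔ ~x1 | x5 | ~x4 | ~x3 | x2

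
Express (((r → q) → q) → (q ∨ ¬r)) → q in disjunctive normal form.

(r ∧ ¬q) ∨ q

(((r → q) → q) → (q ∨ ¬r)) → q
≡ ¬(((r → q) → q) → (q ∨ ¬r)) ∨ q   [eliminate →]
≡ ¬(¬((r → q) → q) ∨ q ∨ ¬r) ∨ q   [eliminate →]
≡ ¬(¬(¬(r → q) ∨ q) ∨ q ∨ ¬r) ∨ q   [eliminate →]
≡ ¬(¬(¬(¬r ∨ q) ∨ q) ∨ q ∨ ¬r) ∨ q   [eliminate →]
≡ (¬¬(¬(¬r ∨ q) ∨ q) ∧ ¬q ∧ ¬¬r) ∨ q   [De Morgan]
≡ ((¬(¬r ∨ q) ∨ q) ∧ ¬q ∧ ¬¬r) ∨ q   [double negation]
≡ (((¬¬r ∧ ¬q) ∨ q) ∧ ¬q ∧ ¬¬r) ∨ q   [De Morgan]
≡ (((r ∧ ¬q) ∨ q) ∧ ¬q ∧ ¬¬r) ∨ q   [double negation]
≡ (((r ∧ ¬q) ∨ q) ∧ ¬q ∧ r) ∨ q   [double negation]
≡ (r ∧ ¬q ∧ ¬q ∧ r) ∨ (q ∧ ¬q ∧ r) ∨ q   [distribute ∧ over ∨]
≡ (r ∧ ¬q) ∨ q   [simplify]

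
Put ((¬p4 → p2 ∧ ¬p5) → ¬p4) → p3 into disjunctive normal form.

((¬p4 → p2 ∧ ¬p5) → ¬p4) → p3
≡ ¬((¬p4 → p2 ∧ ¬p5) → ¬p4) ∨ p3   — eliminate →
≡ ¬(¬(¬p4 → p2 ∧ ¬p5) ∨ ¬p4) ∨ p3   — eliminate →
≡ ¬(¬(¬¬p4 ∨ p2 ∧ ¬p5) ∨ ¬p4) ∨ p3   — eliminate →
≡ ¬¬(¬¬p4 ∨ p2 ∧ ¬p5) ∧ ¬¬p4 ∨ p3   — De Morgan
≡ (¬¬p4 ∨ p2 ∧ ¬p5) ∧ ¬¬p4 ∨ p3   — double negation
≡ (p4 ∨ p2 ∧ ¬p5) ∧ ¬¬p4 ∨ p3   — double negation
≡ (p4 ∨ p2 ∧ ¬p5) ∧ p4 ∨ p3   — double negation
≡ p4 ∧ p4 ∨ p2 ∧ ¬p5 ∧ p4 ∨ p3   — distribute ∧ over ∨
≡ p4 ∨ p3   — simplify

p4 ∨ p3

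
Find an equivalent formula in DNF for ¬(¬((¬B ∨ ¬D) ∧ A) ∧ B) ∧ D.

¬(¬((¬B ∨ ¬D) ∧ A) ∧ B) ∧ D
≡ (¬¬((¬B ∨ ¬D) ∧ A) ∨ ¬B) ∧ D   — De Morgan
≡ (((¬B ∨ ¬D) ∧ A) ∨ ¬B) ∧ D   — double negation
≡ (¬B ∧ A ∧ D) ∨ (¬D ∧ A ∧ D) ∨ (¬B ∧ D)   — distribute ∧ over ∨
≡ ¬B ∧ D   — simplify

¬B ∧ D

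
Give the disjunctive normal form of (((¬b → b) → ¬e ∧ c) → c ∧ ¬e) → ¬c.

(((¬b → b) → ¬e ∧ c) → c ∧ ¬e) → ¬c
= ¬(((¬b → b) → ¬e ∧ c) → c ∧ ¬e) ∨ ¬c
= ¬(¬((¬b → b) → ¬e ∧ c) ∨ c ∧ ¬e) ∨ ¬c
= ¬(¬(¬(¬b → b) ∨ ¬e ∧ c) ∨ c ∧ ¬e) ∨ ¬c
= ¬(¬(¬(¬¬b ∨ b) ∨ ¬e ∧ c) ∨ c ∧ ¬e) ∨ ¬c
= ¬¬(¬(¬¬b ∨ b) ∨ ¬e ∧ c) ∧ ¬(c ∧ ¬e) ∨ ¬c
= (¬(¬¬b ∨ b) ∨ ¬e ∧ c) ∧ ¬(c ∧ ¬e) ∨ ¬c
= (¬¬¬b ∧ ¬b ∨ ¬e ∧ c) ∧ ¬(c ∧ ¬e) ∨ ¬c
= (¬b ∧ ¬b ∨ ¬e ∧ c) ∧ ¬(c ∧ ¬e) ∨ ¬c
= (¬b ∧ ¬b ∨ ¬e ∧ c) ∧ (¬c ∨ ¬¬e) ∨ ¬c
= (¬b ∧ ¬b ∨ ¬e ∧ c) ∧ (¬c ∨ e) ∨ ¬c
= ¬b ∧ ¬b ∧ ¬c ∨ ¬b ∧ ¬b ∧ e ∨ ¬e ∧ c ∧ ¬c ∨ ¬e ∧ c ∧ e ∨ ¬c
= ¬b ∧ e ∨ ¬c

¬b ∧ e ∨ ¬c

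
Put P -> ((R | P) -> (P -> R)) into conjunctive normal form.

~P | R

P -> ((R | P) -> (P -> R))
≡ ~P | ((R | P) -> (P -> R))   [eliminate ->]
≡ ~P | ~(R | P) | (P -> R)   [eliminate ->]
≡ ~P | ~(R | P) | ~P | R   [eliminate ->]
≡ ~P | (~R & ~P) | ~P | R   [De Morgan]
≡ (~P | ~R | ~P | R) & (~P | ~P | ~P | R)   [distribute | over &]
≡ ~P | R   [simplify]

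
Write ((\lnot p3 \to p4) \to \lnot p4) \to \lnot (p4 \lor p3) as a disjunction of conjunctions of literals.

((\lnot p3 \to p4) \to \lnot p4) \to \lnot (p4 \lor p3)
≡ \lnot ((\lnot p3 \to p4) \to \lnot p4) \lor \lnot (p4 \lor p3)   [eliminate \to]
≡ \lnot (\lnot (\lnot p3 \to p4) \lor \lnot p4) \lor \lnot (p4 \lor p3)   [eliminate \to]
≡ \lnot (\lnot (\lnot \lnot p3 \lor p4) \lor \lnot p4) \lor \lnot (p4 \lor p3)   [eliminate \to]
≡ (\lnot \lnot (\lnot \lnot p3 \lor p4) \land \lnot \lnot p4) \lor \lnot (p4 \lor p3)   [De Morgan]
≡ ((\lnot \lnot p3 \lor p4) \land \lnot \lnot p4) \lor \lnot (p4 \lor p3)   [double negation]
≡ ((p3 \lor p4) \land \lnot \lnot p4) \lor \lnot (p4 \lor p3)   [double negation]
≡ ((p3 \lor p4) \land p4) \lor \lnot (p4 \lor p3)   [double negation]
≡ ((p3 \lor p4) \land p4) \lor (\lnot p4 \land \lnot p3)   [De Morgan]
≡ (p3 \land p4) \lor (p4 \land p4) \lor (\lnot p4 \land \lnot p3)   [distribute \land over \lor]
≡ p4 \lor (\lnot p4 \land \lnot p3)   [simplify]

p4 \lor (\lnot p4 \land \lnot p3)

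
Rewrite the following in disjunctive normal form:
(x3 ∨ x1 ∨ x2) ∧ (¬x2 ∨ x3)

(x3 ∨ x1 ∨ x2) ∧ (¬x2 ∨ x3)
= (x3 ∧ ¬x2) ∨ (x3 ∧ x3) ∨ (x1 ∧ ¬x2) ∨ (x1 ∧ x3) ∨ (x2 ∧ ¬x2) ∨ (x2 ∧ x3)   [distribute ∧ over ∨]
= x3 ∨ (x1 ∧ ¬x2)   [simplify]

x3 ∨ (x1 ∧ ¬x2)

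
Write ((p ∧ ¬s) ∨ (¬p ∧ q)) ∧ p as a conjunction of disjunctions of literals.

((p ∧ ¬s) ∨ (¬p ∧ q)) ∧ p
≡ (p ∨ ¬p) ∧ (p ∨ q) ∧ (¬s ∨ ¬p) ∧ (¬s ∨ q) ∧ p   (distribute ∨ over ∧)
≡ (¬s ∨ ¬p) ∧ (¬s ∨ q) ∧ p   (simplify)

(¬s ∨ ¬p) ∧ (¬s ∨ q) ∧ p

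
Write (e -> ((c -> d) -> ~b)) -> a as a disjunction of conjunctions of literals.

(e & ~c & b) | (e & d & b) | a

(e -> ((c -> d) -> ~b)) -> a
≡ ~(e -> ((c -> d) -> ~b)) | a   [eliminate ->]
≡ ~(~e | ((c -> d) -> ~b)) | a   [eliminate ->]
≡ ~(~e | ~(c -> d) | ~b) | a   [eliminate ->]
≡ ~(~e | ~(~c | d) | ~b) | a   [eliminate ->]
≡ (~~e & ~~(~c | d) & ~~b) | a   [De Morgan]
≡ (e & ~~(~c | d) & ~~b) | a   [double negation]
≡ (e & (~c | d) & ~~b) | a   [double negation]
≡ (e & (~c | d) & b) | a   [double negation]
≡ (e & ~c & b) | (e & d & b) | a   [distribute & over |]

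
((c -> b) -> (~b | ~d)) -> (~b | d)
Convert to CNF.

d | ~b

((c -> b) -> (~b | ~d)) -> (~b | d)
= ~((c -> b) -> (~b | ~d)) | ~b | d   (eliminate ->)
= ~(~(c -> b) | ~b | ~d) | ~b | d   (eliminate ->)
= ~(~(~c | b) | ~b | ~d) | ~b | d   (eliminate ->)
= (~~(~c | b) & ~~b & ~~d) | ~b | d   (De Morgan)
= ((~c | b) & ~~b & ~~d) | ~b | d   (double negation)
= ((~c | b) & b & ~~d) | ~b | d   (double negation)
= ((~c | b) & b & d) | ~b | d   (double negation)
= (~c | b | ~b | d) & (b | ~b | d) & (d | ~b | d)   (distribute | over &)
= d | ~b   (simplify)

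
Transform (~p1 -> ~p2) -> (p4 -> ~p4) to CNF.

(~p1 -> ~p2) -> (p4 -> ~p4)
≡ ~(~p1 -> ~p2) | (p4 -> ~p4)   [eliminate ->]
≡ ~(~~p1 | ~p2) | (p4 -> ~p4)   [eliminate ->]
≡ ~(~~p1 | ~p2) | ~p4 | ~p4   [eliminate ->]
≡ (~~~p1 & ~~p2) | ~p4 | ~p4   [De Morgan]
≡ (~p1 & ~~p2) | ~p4 | ~p4   [double negation]
≡ (~p1 & p2) | ~p4 | ~p4   [double negation]
≡ (~p1 | ~p4 | ~p4) & (p2 | ~p4 | ~p4)   [distribute | over &]
≡ (~p1 | ~p4) & (p2 | ~p4)   [simplify]

(~p1 | ~p4) & (p2 | ~p4)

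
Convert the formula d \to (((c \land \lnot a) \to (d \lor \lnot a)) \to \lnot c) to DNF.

d \to (((c \land \lnot a) \to (d \lor \lnot a)) \to \lnot c)
= \lnot d \lor (((c \land \lnot a) \to (d \lor \lnot a)) \to \lnot c)   — eliminate \to
= \lnot d \lor \lnot ((c \land \lnot a) \to (d \lor \lnot a)) \lor \lnot c   — eliminate \to
= \lnot d \lor \lnot (\lnot (c \land \lnot a) \lor d \lor \lnot a) \lor \lnot c   — eliminate \to
= \lnot d \lor (\lnot \lnot (c \land \lnot a) \land \lnot d \land \lnot \lnot a) \lor \lnot c   — De Morgan
= \lnot d \lor (c \land \lnot a \land \lnot d \land \lnot \lnot a) \lor \lnot c   — double negation
= \lnot d \lor (c \land \lnot a \land \lnot d \land a) \lor \lnot c   — double negation
= \lnot d \lor \lnot c   — simplify

\lnot d \lor \lnot c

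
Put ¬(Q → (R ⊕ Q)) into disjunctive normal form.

¬(Q → (R ⊕ Q))
≡ ¬(¬Q ∨ (R ⊕ Q))   — eliminate →
≡ ¬(¬Q ∨ (R ∧ ¬Q) ∨ (¬R ∧ Q))   — expand ⊕
≡ ¬¬Q ∧ ¬(R ∧ ¬Q) ∧ ¬(¬R ∧ Q)   — De Morgan
≡ Q ∧ ¬(R ∧ ¬Q) ∧ ¬(¬R ∧ Q)   — double negation
≡ Q ∧ (¬R ∨ ¬¬Q) ∧ ¬(¬R ∧ Q)   — De Morgan
≡ Q ∧ (¬R ∨ Q) ∧ ¬(¬R ∧ Q)   — double negation
≡ Q ∧ (¬R ∨ Q) ∧ (¬¬R ∨ ¬Q)   — De Morgan
≡ Q ∧ (¬R ∨ Q) ∧ (R ∨ ¬Q)   — double negation
≡ (Q ∧ ¬R ∧ R) ∨ (Q ∧ ¬R ∧ ¬Q) ∨ (Q ∧ Q ∧ R) ∨ (Q ∧ Q ∧ ¬Q)   — distribute ∧ over ∨
≡ Q ∧ R   — simplify

Q ∧ R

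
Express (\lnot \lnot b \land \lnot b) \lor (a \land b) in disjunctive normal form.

a \land b

(\lnot \lnot b \land \lnot b) \lor (a \land b)
≡ (b \land \lnot b) \lor (a \land b)   — double negation
≡ a \land b   — simplify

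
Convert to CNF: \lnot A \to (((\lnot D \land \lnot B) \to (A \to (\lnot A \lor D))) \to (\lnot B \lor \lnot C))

A \lor \lnot B \lor \lnot C

\lnot A \to (((\lnot D \land \lnot B) \to (A \to (\lnot A \lor D))) \to (\lnot B \lor \lnot C))
= \lnot \lnot A \lor (((\lnot D \land \lnot B) \to (A \to (\lnot A \lor D))) \to (\lnot B \lor \lnot C))   (eliminate \to)
= \lnot \lnot A \lor \lnot ((\lnot D \land \lnot B) \to (A \to (\lnot A \lor D))) \lor \lnot B \lor \lnot C   (eliminate \to)
= \lnot \lnot A \lor \lnot (\lnot (\lnot D \land \lnot B) \lor (A \to (\lnot A \lor D))) \lor \lnot B \lor \lnot C   (eliminate \to)
= \lnot \lnot A \lor \lnot (\lnot (\lnot D \land \lnot B) \lor \lnot A \lor \lnot A \lor D) \lor \lnot B \lor \lnot C   (eliminate \to)
= A \lor \lnot (\lnot (\lnot D \land \lnot B) \lor \lnot A \lor \lnot A \lor D) \lor \lnot B \lor \lnot C   (double negation)
= A \lor (\lnot \lnot (\lnot D \land \lnot B) \land \lnot \lnot A \land \lnot \lnot A \land \lnot D) \lor \lnot B \lor \lnot C   (De Morgan)
= A \lor (\lnot D \land \lnot B \land \lnot \lnot A \land \lnot \lnot A \land \lnot D) \lor \lnot B \lor \lnot C   (double negation)
= A \lor (\lnot D \land \lnot B \land A \land \lnot \lnot A \land \lnot D) \lor \lnot B \lor \lnot C   (double negation)
= A \lor (\lnot D \land \lnot B \land A \land A \land \lnot D) \lor \lnot B \lor \lnot C   (double negation)
= (A \lor \lnot D \lor \lnot B \lor \lnot C) \land (A \lor \lnot B \lor \lnot B \lor \lnot C) \land (A \lor A \lor \lnot B \lor \lnot C) \land (A \lor A \lor \lnot B \lor \lnot C) \land (A \lor \lnot D \lor \lnot B \lor \lnot C)   (distribute \lor over \land)
= A \lor \lnot B \lor \lnot C   (simplify)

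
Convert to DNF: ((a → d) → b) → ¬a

(d ∧ ¬b) ∨ ¬a

((a → d) → b) → ¬a
= ¬((a → d) → b) ∨ ¬a   [eliminate →]
= ¬(¬(a → d) ∨ b) ∨ ¬a   [eliminate →]
= ¬(¬(¬a ∨ d) ∨ b) ∨ ¬a   [eliminate →]
= (¬¬(¬a ∨ d) ∧ ¬b) ∨ ¬a   [De Morgan]
= ((¬a ∨ d) ∧ ¬b) ∨ ¬a   [double negation]
= (¬a ∧ ¬b) ∨ (d ∧ ¬b) ∨ ¬a   [distribute ∧ over ∨]
= (d ∧ ¬b) ∨ ¬a   [simplify]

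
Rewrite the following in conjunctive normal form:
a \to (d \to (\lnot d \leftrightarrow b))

a \to (d \to (\lnot d \leftrightarrow b))
≡ \lnot a \lor (d \to (\lnot d \leftrightarrow b))   [eliminate \to]
≡ \lnot a \lor \lnot d \lor (\lnot d \leftrightarrow b)   [eliminate \to]
≡ \lnot a \lor \lnot d \lor ((\lnot d \to b) \land (b \to \lnot d))   [eliminate \leftrightarrow]
≡ \lnot a \lor \lnot d \lor ((\lnot \lnot d \lor b) \land (b \to \lnot d))   [eliminate \to]
≡ \lnot a \lor \lnot d \lor ((\lnot \lnot d \lor b) \land (\lnot b \lor \lnot d))   [eliminate \to]
≡ \lnot a \lor \lnot d \lor ((d \lor b) \land (\lnot b \lor \lnot d))   [double negation]
≡ (\lnot a \lor \lnot d \lor d \lor b) \land (\lnot a \lor \lnot d \lor \lnot b \lor \lnot d)   [distribute \lor over \land]
≡ \lnot a \lor \lnot d \lor \lnot b   [simplify]

\lnot a \lor \lnot d \lor \lnot b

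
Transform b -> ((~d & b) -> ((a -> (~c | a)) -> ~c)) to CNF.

(~b | d | a | ~c) & (~b | d | ~a | ~c)

b -> ((~d & b) -> ((a -> (~c | a)) -> ~c))
⇔ ~b | ((~d & b) -> ((a -> (~c | a)) -> ~c))   — eliminate ->
⇔ ~b | ~(~d & b) | ((a -> (~c | a)) -> ~c)   — eliminate ->
⇔ ~b | ~(~d & b) | ~(a -> (~c | a)) | ~c   — eliminate ->
⇔ ~b | ~(~d & b) | ~(~a | ~c | a) | ~c   — eliminate ->
⇔ ~b | ~~d | ~b | ~(~a | ~c | a) | ~c   — De Morgan
⇔ ~b | d | ~b | ~(~a | ~c | a) | ~c   — double negation
⇔ ~b | d | ~b | (~~a & ~~c & ~a) | ~c   — De Morgan
⇔ ~b | d | ~b | (a & ~~c & ~a) | ~c   — double negation
⇔ ~b | d | ~b | (a & c & ~a) | ~c   — double negation
⇔ (~b | d | ~b | a | ~c) & (~b | d | ~b | c | ~c) & (~b | d | ~b | ~a | ~c)   — distribute | over &
⇔ (~b | d | a | ~c) & (~b | d | ~a | ~c)   — simplify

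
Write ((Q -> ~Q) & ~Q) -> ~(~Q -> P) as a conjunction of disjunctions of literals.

((Q -> ~Q) & ~Q) -> ~(~Q -> P)
⇔ ~((Q -> ~Q) & ~Q) | ~(~Q -> P)   [eliminate ->]
⇔ ~((~Q | ~Q) & ~Q) | ~(~Q -> P)   [eliminate ->]
⇔ ~((~Q | ~Q) & ~Q) | ~(~~Q | P)   [eliminate ->]
⇔ ~(~Q | ~Q) | ~~Q | ~(~~Q | P)   [De Morgan]
⇔ (~~Q & ~~Q) | ~~Q | ~(~~Q | P)   [De Morgan]
⇔ (Q & ~~Q) | ~~Q | ~(~~Q | P)   [double negation]
⇔ (Q & Q) | ~~Q | ~(~~Q | P)   [double negation]
⇔ (Q & Q) | Q | ~(~~Q | P)   [double negation]
⇔ (Q & Q) | Q | (~~~Q & ~P)   [De Morgan]
⇔ (Q & Q) | Q | (~Q & ~P)   [double negation]
⇔ (Q | Q | ~Q) & (Q | Q | ~P) & (Q | Q | ~Q) & (Q | Q | ~P)   [distribute | over &]
⇔ Q | ~P   [simplify]

Q | ~P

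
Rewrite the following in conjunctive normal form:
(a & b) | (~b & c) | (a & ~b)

(a & b) | (~b & c) | (a & ~b)
≡ (a | ~b | a) & (a | ~b | ~b) & (a | c | a) & (a | c | ~b) & (b | ~b | a) & (b | ~b | ~b) & (b | c | a) & (b | c | ~b)   (distribute | over &)
≡ (a | ~b) & (a | c)   (simplify)

(a | ~b) & (a | c)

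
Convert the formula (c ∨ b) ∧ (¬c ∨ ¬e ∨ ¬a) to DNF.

(c ∨ b) ∧ (¬c ∨ ¬e ∨ ¬a)
⇔ (c ∧ ¬c) ∨ (c ∧ ¬e) ∨ (c ∧ ¬a) ∨ (b ∧ ¬c) ∨ (b ∧ ¬e) ∨ (b ∧ ¬a)   [distribute ∧ over ∨]
⇔ (c ∧ ¬e) ∨ (c ∧ ¬a) ∨ (b ∧ ¬c) ∨ (b ∧ ¬e) ∨ (b ∧ ¬a)   [simplify]

(c ∧ ¬e) ∨ (c ∧ ¬a) ∨ (b ∧ ¬c) ∨ (b ∧ ¬e) ∨ (b ∧ ¬a)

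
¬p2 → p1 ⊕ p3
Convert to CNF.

(p2 ∨ p1 ∨ p3) ∧ (p2 ∨ ¬p1 ∨ ¬p3)

¬p2 → p1 ⊕ p3
⇔ ¬¬p2 ∨ (p1 ⊕ p3)   [eliminate →]
⇔ ¬¬p2 ∨ (p1 ∨ p3) ∧ ¬(p1 ∧ p3)   [expand ⊕]
⇔ p2 ∨ (p1 ∨ p3) ∧ ¬(p1 ∧ p3)   [double negation]
⇔ p2 ∨ (p1 ∨ p3) ∧ (¬p1 ∨ ¬p3)   [De Morgan]
⇔ (p2 ∨ p1 ∨ p3) ∧ (p2 ∨ ¬p1 ∨ ¬p3)   [distribute ∨ over ∧]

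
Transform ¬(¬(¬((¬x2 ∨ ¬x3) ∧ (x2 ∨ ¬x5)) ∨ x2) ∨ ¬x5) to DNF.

¬(¬(¬((¬x2 ∨ ¬x3) ∧ (x2 ∨ ¬x5)) ∨ x2) ∨ ¬x5)
≡ ¬¬(¬((¬x2 ∨ ¬x3) ∧ (x2 ∨ ¬x5)) ∨ x2) ∧ ¬¬x5   — De Morgan
≡ (¬((¬x2 ∨ ¬x3) ∧ (x2 ∨ ¬x5)) ∨ x2) ∧ ¬¬x5   — double negation
≡ (¬(¬x2 ∨ ¬x3) ∨ ¬(x2 ∨ ¬x5) ∨ x2) ∧ ¬¬x5   — De Morgan
≡ ((¬¬x2 ∧ ¬¬x3) ∨ ¬(x2 ∨ ¬x5) ∨ x2) ∧ ¬¬x5   — De Morgan
≡ ((x2 ∧ ¬¬x3) ∨ ¬(x2 ∨ ¬x5) ∨ x2) ∧ ¬¬x5   — double negation
≡ ((x2 ∧ x3) ∨ ¬(x2 ∨ ¬x5) ∨ x2) ∧ ¬¬x5   — double negation
≡ ((x2 ∧ x3) ∨ (¬x2 ∧ ¬¬x5) ∨ x2) ∧ ¬¬x5   — De Morgan
≡ ((x2 ∧ x3) ∨ (¬x2 ∧ x5) ∨ x2) ∧ ¬¬x5   — double negation
≡ ((x2 ∧ x3) ∨ (¬x2 ∧ x5) ∨ x2) ∧ x5   — double negation
≡ (x2 ∧ x3 ∧ x5) ∨ (¬x2 ∧ x5 ∧ x5) ∨ (x2 ∧ x5)   — distribute ∧ over ∨
≡ (¬x2 ∧ x5) ∨ (x2 ∧ x5)   — simplify

(¬x2 ∧ x5) ∨ (x2 ∧ x5)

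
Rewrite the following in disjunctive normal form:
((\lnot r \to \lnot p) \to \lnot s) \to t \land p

((\lnot r \to \lnot p) \to \lnot s) \to t \land p
⇔ \lnot ((\lnot r \to \lnot p) \to \lnot s) \lor t \land p   (eliminate \to)
⇔ \lnot (\lnot (\lnot r \to \lnot p) \lor \lnot s) \lor t \land p   (eliminate \to)
⇔ \lnot (\lnot (\lnot \lnot r \lor \lnot p) \lor \lnot s) \lor t \land p   (eliminate \to)
⇔ \lnot \lnot (\lnot \lnot r \lor \lnot p) \land \lnot \lnot s \lor t \land p   (De Morgan)
⇔ (\lnot \lnot r \lor \lnot p) \land \lnot \lnot s \lor t \land p   (double negation)
⇔ (r \lor \lnot p) \land \lnot \lnot s \lor t \land p   (double negation)
⇔ (r \lor \lnot p) \land s \lor t \land p   (double negation)
⇔ r \land s \lor \lnot p \land s \lor t \land p   (distribute \land over \lor)

r \land s \lor \lnot p \land s \lor t \land p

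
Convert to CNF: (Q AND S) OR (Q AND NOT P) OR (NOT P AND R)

(Q AND S) OR (Q AND NOT P) OR (NOT P AND R)
⇔ (Q OR Q OR NOT P) AND (Q OR Q OR R) AND (Q OR NOT P OR NOT P) AND (Q OR NOT P OR R) AND (S OR Q OR NOT P) AND (S OR Q OR R) AND (S OR NOT P OR NOT P) AND (S OR NOT P OR R)   [distribute OR over AND]
⇔ (Q OR NOT P) AND (Q OR R) AND (S OR NOT P)   [simplify]

(Q OR NOT P) AND (Q OR R) AND (S OR NOT P)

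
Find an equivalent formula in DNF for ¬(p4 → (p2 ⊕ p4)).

p4 ∧ p2

¬(p4 → (p2 ⊕ p4))
⇔ ¬(¬p4 ∨ (p2 ⊕ p4))   [eliminate →]
⇔ ¬(¬p4 ∨ (p2 ∧ ¬p4) ∨ (¬p2 ∧ p4))   [expand ⊕]
⇔ ¬¬p4 ∧ ¬(p2 ∧ ¬p4) ∧ ¬(¬p2 ∧ p4)   [De Morgan]
⇔ p4 ∧ ¬(p2 ∧ ¬p4) ∧ ¬(¬p2 ∧ p4)   [double negation]
⇔ p4 ∧ (¬p2 ∨ ¬¬p4) ∧ ¬(¬p2 ∧ p4)   [De Morgan]
⇔ p4 ∧ (¬p2 ∨ p4) ∧ ¬(¬p2 ∧ p4)   [double negation]
⇔ p4 ∧ (¬p2 ∨ p4) ∧ (¬¬p2 ∨ ¬p4)   [De Morgan]
⇔ p4 ∧ (¬p2 ∨ p4) ∧ (p2 ∨ ¬p4)   [double negation]
⇔ (p4 ∧ ¬p2 ∧ p2) ∨ (p4 ∧ ¬p2 ∧ ¬p4) ∨ (p4 ∧ p4 ∧ p2) ∨ (p4 ∧ p4 ∧ ¬p4)   [distribute ∧ over ∨]
⇔ p4 ∧ p2   [simplify]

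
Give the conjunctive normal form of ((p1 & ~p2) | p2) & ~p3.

(p1 | p2) & ~p3

((p1 & ~p2) | p2) & ~p3
≡ (p1 | p2) & (~p2 | p2) & ~p3   [distribute | over &]
≡ (p1 | p2) & ~p3   [simplify]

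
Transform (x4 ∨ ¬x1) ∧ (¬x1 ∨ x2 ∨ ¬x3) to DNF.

(x4 ∨ ¬x1) ∧ (¬x1 ∨ x2 ∨ ¬x3)
≡ (x4 ∧ ¬x1) ∨ (x4 ∧ x2) ∨ (x4 ∧ ¬x3) ∨ (¬x1 ∧ ¬x1) ∨ (¬x1 ∧ x2) ∨ (¬x1 ∧ ¬x3)   (distribute ∧ over ∨)
≡ (x4 ∧ x2) ∨ (x4 ∧ ¬x3) ∨ ¬x1   (simplify)

(x4 ∧ x2) ∨ (x4 ∧ ¬x3) ∨ ¬x1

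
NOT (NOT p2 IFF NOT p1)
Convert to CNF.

(NOT p2 OR NOT p1) AND (p1 OR p2)

NOT (NOT p2 IFF NOT p1)
⇔ NOT ((NOT p2 IMPLIES NOT p1) AND (NOT p1 IMPLIES NOT p2))   — eliminate IFF
⇔ NOT ((NOT NOT p2 OR NOT p1) AND (NOT p1 IMPLIES NOT p2))   — eliminate IMPLIES
⇔ NOT ((NOT NOT p2 OR NOT p1) AND (NOT NOT p1 OR NOT p2))   — eliminate IMPLIES
⇔ NOT (NOT NOT p2 OR NOT p1) OR NOT (NOT NOT p1 OR NOT p2)   — De Morgan
⇔ (NOT NOT NOT p2 AND NOT NOT p1) OR NOT (NOT NOT p1 OR NOT p2)   — De Morgan
⇔ (NOT p2 AND NOT NOT p1) OR NOT (NOT NOT p1 OR NOT p2)   — double negation
⇔ (NOT p2 AND p1) OR NOT (NOT NOT p1 OR NOT p2)   — double negation
⇔ (NOT p2 AND p1) OR (NOT NOT NOT p1 AND NOT NOT p2)   — De Morgan
⇔ (NOT p2 AND p1) OR (NOT p1 AND NOT NOT p2)   — double negation
⇔ (NOT p2 AND p1) OR (NOT p1 AND p2)   — double negation
⇔ (NOT p2 OR NOT p1) AND (NOT p2 OR p2) AND (p1 OR NOT p1) AND (p1 OR p2)   — distribute OR over AND
⇔ (NOT p2 OR NOT p1) AND (p1 OR p2)   — simplify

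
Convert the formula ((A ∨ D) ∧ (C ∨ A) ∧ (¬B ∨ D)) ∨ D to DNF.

((A ∨ D) ∧ (C ∨ A) ∧ (¬B ∨ D)) ∨ D
≡ (A ∧ C ∧ ¬B) ∨ (A ∧ C ∧ D) ∨ (A ∧ A ∧ ¬B) ∨ (A ∧ A ∧ D) ∨ (D ∧ C ∧ ¬B) ∨ (D ∧ C ∧ D) ∨ (D ∧ A ∧ ¬B) ∨ (D ∧ A ∧ D) ∨ D   [distribute ∧ over ∨]
≡ (A ∧ ¬B) ∨ D   [simplify]

(A ∧ ¬B) ∨ D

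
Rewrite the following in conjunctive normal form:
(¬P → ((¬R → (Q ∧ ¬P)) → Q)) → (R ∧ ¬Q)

(¬P → ((¬R → (Q ∧ ¬P)) → Q)) → (R ∧ ¬Q)
= ¬(¬P → ((¬R → (Q ∧ ¬P)) → Q)) ∨ (R ∧ ¬Q)
= ¬(¬¬P ∨ ((¬R → (Q ∧ ¬P)) → Q)) ∨ (R ∧ ¬Q)
= ¬(¬¬P ∨ ¬(¬R → (Q ∧ ¬P)) ∨ Q) ∨ (R ∧ ¬Q)
= ¬(¬¬P ∨ ¬(¬¬R ∨ (Q ∧ ¬P)) ∨ Q) ∨ (R ∧ ¬Q)
= (¬¬¬P ∧ ¬¬(¬¬R ∨ (Q ∧ ¬P)) ∧ ¬Q) ∨ (R ∧ ¬Q)
= (¬P ∧ ¬¬(¬¬R ∨ (Q ∧ ¬P)) ∧ ¬Q) ∨ (R ∧ ¬Q)
= (¬P ∧ (¬¬R ∨ (Q ∧ ¬P)) ∧ ¬Q) ∨ (R ∧ ¬Q)
= (¬P ∧ (R ∨ (Q ∧ ¬P)) ∧ ¬Q) ∨ (R ∧ ¬Q)
= (¬P ∨ R) ∧ (¬P ∨ ¬Q) ∧ (R ∨ Q ∨ R) ∧ (R ∨ Q ∨ ¬Q) ∧ (R ∨ ¬P ∨ R) ∧ (R ∨ ¬P ∨ ¬Q) ∧ (¬Q ∨ R) ∧ (¬Q ∨ ¬Q)
= (¬P ∨ R) ∧ (R ∨ Q) ∧ ¬Q

(¬P ∨ R) ∧ (R ∨ Q) ∧ ¬Q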